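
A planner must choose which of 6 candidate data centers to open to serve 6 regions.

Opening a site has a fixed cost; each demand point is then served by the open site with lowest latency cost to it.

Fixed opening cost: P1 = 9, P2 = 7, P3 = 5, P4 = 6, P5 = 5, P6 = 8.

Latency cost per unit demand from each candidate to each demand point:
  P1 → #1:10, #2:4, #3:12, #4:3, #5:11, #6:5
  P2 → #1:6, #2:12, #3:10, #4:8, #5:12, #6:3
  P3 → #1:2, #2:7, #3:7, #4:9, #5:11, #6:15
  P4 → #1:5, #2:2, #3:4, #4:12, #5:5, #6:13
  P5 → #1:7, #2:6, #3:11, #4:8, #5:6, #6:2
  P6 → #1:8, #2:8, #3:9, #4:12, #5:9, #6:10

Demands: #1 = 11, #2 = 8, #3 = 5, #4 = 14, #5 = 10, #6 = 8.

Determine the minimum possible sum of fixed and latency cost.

191

Open {P1, P3, P4, P5}: assign each demand point to its cheapest open site.
  #1→P3 11×2=22, #2→P4 8×2=16, #3→P4 5×4=20, #4→P1 14×3=42, #5→P4 10×5=50, #6→P5 8×2=16
  latency cost 166, fixed 25 → total 191.
Compare {P1, P2, P3, P4, P5}: latency cost 166 + fixed 32 = 198.
Compare {P1, P3, P4, P5, P6}: latency cost 166 + fixed 33 = 199.
Compare {P1, P2, P3, P4}: latency cost 174 + fixed 27 = 201.
All other subsets cost ≥ 198. Minimum total cost: 191.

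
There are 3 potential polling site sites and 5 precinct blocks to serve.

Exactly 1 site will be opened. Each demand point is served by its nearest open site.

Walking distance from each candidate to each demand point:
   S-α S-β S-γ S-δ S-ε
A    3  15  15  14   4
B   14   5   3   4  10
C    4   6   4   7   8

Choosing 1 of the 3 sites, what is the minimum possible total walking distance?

Open {C}.
  S-α→C 4, S-β→C 6, S-γ→C 4, S-δ→C 7, S-ε→C 8  ⇒ total 29.
Compare {B}: total 36.
Compare {A}: total 51.

29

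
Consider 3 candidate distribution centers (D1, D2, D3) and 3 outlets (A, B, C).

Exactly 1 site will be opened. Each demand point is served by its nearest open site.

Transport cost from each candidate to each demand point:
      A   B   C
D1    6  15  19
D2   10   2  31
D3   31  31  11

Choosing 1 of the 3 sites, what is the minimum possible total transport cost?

40

Open {D1}.
  A→D1 6, B→D1 15, C→D1 19  ⇒ total 40.
Compare {D2}: total 43.
Compare {D3}: total 73.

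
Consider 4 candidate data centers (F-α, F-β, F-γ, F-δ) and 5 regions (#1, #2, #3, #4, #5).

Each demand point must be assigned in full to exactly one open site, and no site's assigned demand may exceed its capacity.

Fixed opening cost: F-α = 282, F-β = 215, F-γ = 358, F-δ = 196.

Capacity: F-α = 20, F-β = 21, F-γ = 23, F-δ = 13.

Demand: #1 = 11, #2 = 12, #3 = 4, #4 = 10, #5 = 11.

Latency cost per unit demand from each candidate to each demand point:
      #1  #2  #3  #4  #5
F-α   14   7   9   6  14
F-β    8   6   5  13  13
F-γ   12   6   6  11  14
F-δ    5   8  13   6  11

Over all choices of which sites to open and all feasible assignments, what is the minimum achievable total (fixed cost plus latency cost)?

1141

Open {F-α, F-β, F-δ}; cheapest assignment that respects the capacities:
  F-α (cap 20, load 16): #2, #3 — cost 12×7 + 4×9 = 120
  F-β (cap 21, load 21): #4, #5 — cost 10×13 + 11×13 = 273
  F-δ (cap 13, load 11): #1 — cost 11×5 = 55
  Shipping 448, fixed 693 → total 1141.
  Any other capacity-feasible assignment to {F-α, F-β, F-δ} ships for at least 448.
Compare {F-β, F-γ, F-δ}: its best feasible assignment gives total 1163.
Compare {F-α, F-γ, F-δ}: its best feasible assignment gives total 1213.
Every other set of open sites that can feasibly serve all demand totals ≥ 1163 even under its best assignment. Minimum: 1141.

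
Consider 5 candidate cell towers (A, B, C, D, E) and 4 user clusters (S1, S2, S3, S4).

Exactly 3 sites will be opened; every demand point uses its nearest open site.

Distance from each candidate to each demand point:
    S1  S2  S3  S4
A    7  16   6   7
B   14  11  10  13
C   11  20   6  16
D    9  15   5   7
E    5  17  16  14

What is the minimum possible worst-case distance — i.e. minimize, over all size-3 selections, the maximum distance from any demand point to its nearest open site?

Open {A, B, C}.
  Farthest demand point is S2 at distance 11 (to B); all others are ≤ 11.
With {A, B, D} the worst case is 11.
With {A, B, E} the worst case is 11.
No size-3 selection achieves below 11.

11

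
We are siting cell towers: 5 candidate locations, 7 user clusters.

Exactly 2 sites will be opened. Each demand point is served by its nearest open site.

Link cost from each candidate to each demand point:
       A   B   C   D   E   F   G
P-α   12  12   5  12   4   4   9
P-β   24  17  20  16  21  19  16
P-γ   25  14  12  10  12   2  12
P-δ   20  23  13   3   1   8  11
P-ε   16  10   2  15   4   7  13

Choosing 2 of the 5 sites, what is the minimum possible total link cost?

Open {P-α, P-δ}.
  A→P-α 12, B→P-α 12, C→P-α 5, D→P-δ 3, E→P-δ 1, F→P-α 4, G→P-α 9  ⇒ total 46.
Compare {P-δ, P-ε}: total 50.
Compare {P-α, P-ε}: total 53.
No size-2 selection does better; minimum is 46.

46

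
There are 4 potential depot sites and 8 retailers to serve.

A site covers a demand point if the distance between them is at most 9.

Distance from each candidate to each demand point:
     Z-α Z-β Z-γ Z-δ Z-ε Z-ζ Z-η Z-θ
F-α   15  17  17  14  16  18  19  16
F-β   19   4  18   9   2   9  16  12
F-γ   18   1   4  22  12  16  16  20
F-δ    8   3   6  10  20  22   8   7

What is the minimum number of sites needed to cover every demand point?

2

Coverage sets (demand points within 9 of each site):
  F-α: {}
  F-β: {Z-β, Z-δ, Z-ε, Z-ζ}
  F-γ: {Z-β, Z-γ}
  F-δ: {Z-α, Z-β, Z-γ, Z-η, Z-θ}
No single site covers all 8 demand points.
But {F-β, F-δ} covers everything, so the minimum is 2.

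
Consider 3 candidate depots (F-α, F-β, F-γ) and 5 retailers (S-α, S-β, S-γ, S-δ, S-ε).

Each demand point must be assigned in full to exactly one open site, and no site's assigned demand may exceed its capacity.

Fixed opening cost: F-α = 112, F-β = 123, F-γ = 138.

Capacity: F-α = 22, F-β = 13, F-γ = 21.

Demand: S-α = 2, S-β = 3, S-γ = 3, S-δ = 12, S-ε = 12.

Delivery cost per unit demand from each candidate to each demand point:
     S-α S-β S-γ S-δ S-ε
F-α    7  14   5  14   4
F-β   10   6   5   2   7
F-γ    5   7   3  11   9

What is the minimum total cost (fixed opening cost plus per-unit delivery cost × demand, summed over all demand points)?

378

Open {F-α, F-β}; cheapest assignment that respects the capacities:
  F-α (cap 22, load 20): S-α, S-β, S-γ, S-ε — cost 2×7 + 3×14 + 3×5 + 12×4 = 119
  F-β (cap 13, load 12): S-δ — cost 12×2 = 24
  Shipping 143, fixed 235 → total 378.
  Any other capacity-feasible assignment to {F-α, F-β} ships for at least 143.
Compare {F-β, F-γ}: its best feasible assignment gives total 433.
Compare {F-α, F-γ}: its best feasible assignment gives total 470.
Every other set of open sites that can feasibly serve all demand totals ≥ 433 even under its best assignment. Minimum: 378.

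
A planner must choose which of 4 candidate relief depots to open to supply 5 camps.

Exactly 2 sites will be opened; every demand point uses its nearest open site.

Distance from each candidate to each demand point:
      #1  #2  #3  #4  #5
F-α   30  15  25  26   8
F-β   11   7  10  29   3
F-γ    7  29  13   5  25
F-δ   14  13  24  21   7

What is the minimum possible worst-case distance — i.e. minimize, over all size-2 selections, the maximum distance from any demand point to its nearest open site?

10

Open {F-β, F-γ}.
  Farthest demand point is #3 at distance 10 (to F-β); all others are ≤ 10.
With {F-γ, F-δ} the worst case is 13.
With {F-α, F-γ} the worst case is 15.
No size-2 selection achieves below 10.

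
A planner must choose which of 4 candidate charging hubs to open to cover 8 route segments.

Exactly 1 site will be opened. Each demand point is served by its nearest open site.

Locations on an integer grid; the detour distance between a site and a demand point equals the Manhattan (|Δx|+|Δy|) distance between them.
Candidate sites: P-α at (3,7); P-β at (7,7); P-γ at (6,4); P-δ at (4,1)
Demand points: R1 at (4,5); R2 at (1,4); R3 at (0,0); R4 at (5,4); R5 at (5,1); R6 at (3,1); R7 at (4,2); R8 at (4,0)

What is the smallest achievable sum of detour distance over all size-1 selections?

Open {P-δ}.
  R1→P-δ 4, R2→P-δ 6, R3→P-δ 5, R4→P-δ 4, R5→P-δ 1, R6→P-δ 1, R7→P-δ 1, R8→P-δ 1  ⇒ total 23.
Compare {P-γ}: total 39.
Compare {P-α}: total 51.
No size-1 selection does better; minimum is 23.

23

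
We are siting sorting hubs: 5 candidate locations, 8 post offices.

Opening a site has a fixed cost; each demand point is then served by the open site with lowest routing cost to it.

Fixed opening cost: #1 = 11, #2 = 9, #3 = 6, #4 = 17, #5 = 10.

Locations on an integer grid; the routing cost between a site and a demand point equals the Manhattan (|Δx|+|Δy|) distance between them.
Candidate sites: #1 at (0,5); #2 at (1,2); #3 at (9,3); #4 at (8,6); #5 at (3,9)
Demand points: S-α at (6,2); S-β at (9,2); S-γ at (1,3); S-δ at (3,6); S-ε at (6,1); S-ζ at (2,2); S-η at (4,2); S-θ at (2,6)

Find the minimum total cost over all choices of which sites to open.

41

Open {#2, #3}: assign each demand point to its cheapest open site.
  S-α→#3 4, S-β→#3 1, S-γ→#2 1, S-δ→#2 6, S-ε→#3 5, S-ζ→#2 1, S-η→#2 3, S-θ→#2 5
  routing cost 26, fixed 15 → total 41.
Compare {#2}: routing cost 35 + fixed 9 = 44.
Compare {#2, #3, #5}: routing cost 22 + fixed 25 = 47.
Compare {#1, #3}: routing cost 31 + fixed 17 = 48.
All other subsets cost ≥ 44. Minimum total cost: 41.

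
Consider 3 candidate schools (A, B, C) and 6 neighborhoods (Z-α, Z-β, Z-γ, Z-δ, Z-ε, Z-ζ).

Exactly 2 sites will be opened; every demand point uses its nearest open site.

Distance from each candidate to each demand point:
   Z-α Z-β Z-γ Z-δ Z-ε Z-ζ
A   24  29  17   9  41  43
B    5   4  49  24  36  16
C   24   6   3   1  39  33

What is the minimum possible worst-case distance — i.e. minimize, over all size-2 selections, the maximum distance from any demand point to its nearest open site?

36

Open {A, B}.
  Farthest demand point is Z-ε at distance 36 (to B); all others are ≤ 36.
With {B, C} the worst case is 36.
With {A, C} the worst case is 39.
No size-2 selection achieves below 36.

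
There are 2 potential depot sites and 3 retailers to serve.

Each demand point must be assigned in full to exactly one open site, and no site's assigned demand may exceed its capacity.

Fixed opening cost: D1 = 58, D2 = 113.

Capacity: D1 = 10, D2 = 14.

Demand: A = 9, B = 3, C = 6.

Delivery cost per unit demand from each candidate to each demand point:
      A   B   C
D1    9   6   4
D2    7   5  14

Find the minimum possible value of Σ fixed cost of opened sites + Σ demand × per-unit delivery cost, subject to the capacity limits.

273

Open {D1, D2}; cheapest assignment that respects the capacities:
  D1 (cap 10, load 6): C — cost 6×4 = 24
  D2 (cap 14, load 12): A, B — cost 9×7 + 3×5 = 78
  Shipping 102, fixed 171 → total 273.
  Any other capacity-feasible assignment to {D1, D2} ships for at least 102.
Total demand is 18 and no other set of sites has combined capacity ≥ 18, so {D1, D2} is the only feasible choice of open sites. Minimum: 273.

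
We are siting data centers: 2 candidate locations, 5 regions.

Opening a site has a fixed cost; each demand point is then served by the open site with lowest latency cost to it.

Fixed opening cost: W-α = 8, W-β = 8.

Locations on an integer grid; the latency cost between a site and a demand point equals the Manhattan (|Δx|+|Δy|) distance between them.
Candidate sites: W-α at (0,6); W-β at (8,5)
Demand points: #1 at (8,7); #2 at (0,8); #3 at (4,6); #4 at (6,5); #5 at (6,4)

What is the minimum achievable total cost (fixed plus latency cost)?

Open {W-α, W-β}: assign each demand point to its cheapest open site.
  #1→W-β 2, #2→W-α 2, #3→W-α 4, #4→W-β 2, #5→W-β 3
  latency cost 13, fixed 16 → total 29.
Compare {W-β}: latency cost 23 + fixed 8 = 31.
Compare {W-α}: latency cost 30 + fixed 8 = 38.

29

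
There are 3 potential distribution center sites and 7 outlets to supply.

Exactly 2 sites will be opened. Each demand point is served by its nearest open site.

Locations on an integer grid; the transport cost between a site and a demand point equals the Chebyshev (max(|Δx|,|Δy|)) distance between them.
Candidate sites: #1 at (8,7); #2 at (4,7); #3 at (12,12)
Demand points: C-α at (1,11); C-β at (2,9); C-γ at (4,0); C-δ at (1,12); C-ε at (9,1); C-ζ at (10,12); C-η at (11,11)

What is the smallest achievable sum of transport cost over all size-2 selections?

Open {#2, #3}.
  C-α→#2 4, C-β→#2 2, C-γ→#2 7, C-δ→#2 5, C-ε→#2 6, C-ζ→#3 2, C-η→#3 1  ⇒ total 27.
Compare {#1, #2}: total 33.
Compare {#1, #3}: total 36.

27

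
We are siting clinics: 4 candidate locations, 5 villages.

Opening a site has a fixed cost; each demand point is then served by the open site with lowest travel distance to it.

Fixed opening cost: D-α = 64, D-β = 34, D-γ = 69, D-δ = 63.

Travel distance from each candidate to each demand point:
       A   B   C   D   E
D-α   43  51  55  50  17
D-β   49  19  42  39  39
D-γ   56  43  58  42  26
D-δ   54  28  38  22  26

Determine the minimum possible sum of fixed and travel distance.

222

Open {D-β}: assign each demand point to its cheapest open site.
  A→D-β 49, B→D-β 19, C→D-β 42, D→D-β 39, E→D-β 39
  travel distance 188, fixed 34 → total 222.
Compare {D-δ}: travel distance 168 + fixed 63 = 231.
Compare {D-β, D-δ}: travel distance 154 + fixed 97 = 251.
Compare {D-α, D-β}: travel distance 160 + fixed 98 = 258.
All other subsets cost ≥ 231. Minimum total cost: 222.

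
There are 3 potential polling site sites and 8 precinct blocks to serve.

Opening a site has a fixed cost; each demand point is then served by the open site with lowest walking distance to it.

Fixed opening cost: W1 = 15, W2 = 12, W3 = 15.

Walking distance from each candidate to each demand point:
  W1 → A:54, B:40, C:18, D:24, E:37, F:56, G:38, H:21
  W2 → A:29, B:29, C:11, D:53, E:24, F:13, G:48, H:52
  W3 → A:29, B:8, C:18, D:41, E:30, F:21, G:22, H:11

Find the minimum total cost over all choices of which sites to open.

184

Open {W1, W2, W3}: assign each demand point to its cheapest open site.
  A→W2 29, B→W3 8, C→W2 11, D→W1 24, E→W2 24, F→W2 13, G→W3 22, H→W3 11
  walking distance 142, fixed 42 → total 184.
Compare {W2, W3}: walking distance 159 + fixed 27 = 186.
Compare {W1, W3}: walking distance 163 + fixed 30 = 193.
Compare {W3}: walking distance 180 + fixed 15 = 195.
All other subsets cost ≥ 186. Minimum total cost: 184.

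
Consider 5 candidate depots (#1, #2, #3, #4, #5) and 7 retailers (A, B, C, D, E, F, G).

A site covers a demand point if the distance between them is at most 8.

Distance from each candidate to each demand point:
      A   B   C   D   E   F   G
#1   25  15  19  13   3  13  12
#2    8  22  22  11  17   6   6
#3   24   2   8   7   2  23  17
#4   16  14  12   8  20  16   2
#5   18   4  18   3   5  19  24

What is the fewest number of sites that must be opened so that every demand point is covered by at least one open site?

2

Coverage sets (demand points within 8 of each site):
  #1: {E}
  #2: {A, F, G}
  #3: {B, C, D, E}
  #4: {D, G}
  #5: {B, D, E}
No single site covers all 7 demand points.
But {#2, #3} covers everything, so the minimum is 2.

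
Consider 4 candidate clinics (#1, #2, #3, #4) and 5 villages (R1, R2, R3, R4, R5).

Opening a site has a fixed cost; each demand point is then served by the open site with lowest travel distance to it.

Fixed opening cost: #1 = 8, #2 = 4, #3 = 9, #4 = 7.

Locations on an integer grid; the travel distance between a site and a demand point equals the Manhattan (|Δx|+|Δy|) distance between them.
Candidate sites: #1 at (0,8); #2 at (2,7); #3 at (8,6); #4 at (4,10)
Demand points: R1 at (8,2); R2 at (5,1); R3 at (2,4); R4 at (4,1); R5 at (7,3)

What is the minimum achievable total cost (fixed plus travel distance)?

40

Open {#2, #3}: assign each demand point to its cheapest open site.
  R1→#3 4, R2→#3 8, R3→#2 3, R4→#2 8, R5→#3 4
  travel distance 27, fixed 13 → total 40.
Compare {#3}: travel distance 33 + fixed 9 = 42.
Compare {#2}: travel distance 40 + fixed 4 = 44.
Compare {#2, #3, #4}: travel distance 27 + fixed 20 = 47.
All other subsets cost ≥ 42. Minimum total cost: 40.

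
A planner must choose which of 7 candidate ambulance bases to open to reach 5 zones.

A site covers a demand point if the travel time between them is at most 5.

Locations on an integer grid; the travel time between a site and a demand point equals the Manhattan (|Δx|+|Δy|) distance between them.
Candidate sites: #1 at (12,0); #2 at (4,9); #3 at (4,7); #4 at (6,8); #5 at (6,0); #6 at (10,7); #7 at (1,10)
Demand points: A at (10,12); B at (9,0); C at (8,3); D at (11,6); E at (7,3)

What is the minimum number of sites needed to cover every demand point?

Coverage sets (demand points within 5 of each site):
  #1: {B}
  #2: {}
  #3: {}
  #4: {}
  #5: {B, C, E}
  #6: {A, D}
  #7: {}
No single site covers all 5 demand points.
But {#5, #6} covers everything, so the minimum is 2.

2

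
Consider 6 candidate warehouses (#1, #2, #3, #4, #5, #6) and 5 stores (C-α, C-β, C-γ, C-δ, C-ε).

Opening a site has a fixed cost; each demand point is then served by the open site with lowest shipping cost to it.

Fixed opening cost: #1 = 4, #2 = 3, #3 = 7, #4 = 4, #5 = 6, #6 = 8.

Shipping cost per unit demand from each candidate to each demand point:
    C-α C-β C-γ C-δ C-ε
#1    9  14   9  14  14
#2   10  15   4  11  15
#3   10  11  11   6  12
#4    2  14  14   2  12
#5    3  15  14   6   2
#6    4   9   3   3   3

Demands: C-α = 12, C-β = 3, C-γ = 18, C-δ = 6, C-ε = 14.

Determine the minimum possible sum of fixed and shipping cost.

163

Open {#4, #5, #6}: assign each demand point to its cheapest open site.
  C-α→#4 12×2=24, C-β→#6 3×9=27, C-γ→#6 18×3=54, C-δ→#4 6×2=12, C-ε→#5 14×2=28
  shipping cost 145, fixed 18 → total 163.
Compare {#2, #4, #5, #6}: shipping cost 145 + fixed 21 = 166.
Compare {#1, #4, #5, #6}: shipping cost 145 + fixed 22 = 167.
Compare {#3, #4, #5, #6}: shipping cost 145 + fixed 25 = 170.
All other subsets cost ≥ 166. Minimum total cost: 163.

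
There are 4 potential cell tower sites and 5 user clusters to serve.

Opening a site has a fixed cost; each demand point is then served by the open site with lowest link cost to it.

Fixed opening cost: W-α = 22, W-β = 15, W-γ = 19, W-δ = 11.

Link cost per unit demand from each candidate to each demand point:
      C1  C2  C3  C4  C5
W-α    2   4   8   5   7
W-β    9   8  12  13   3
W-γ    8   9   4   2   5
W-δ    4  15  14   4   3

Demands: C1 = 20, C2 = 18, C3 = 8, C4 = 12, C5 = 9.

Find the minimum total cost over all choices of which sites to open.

247

Open {W-α, W-γ, W-δ}: assign each demand point to its cheapest open site.
  C1→W-α 20×2=40, C2→W-α 18×4=72, C3→W-γ 8×4=32, C4→W-γ 12×2=24, C5→W-δ 9×3=27
  link cost 195, fixed 52 → total 247.
Compare {W-α, W-β, W-γ}: link cost 195 + fixed 56 = 251.
Compare {W-α, W-γ}: link cost 213 + fixed 41 = 254.
Compare {W-α, W-β, W-γ, W-δ}: link cost 195 + fixed 67 = 262.
All other subsets cost ≥ 251. Minimum total cost: 247.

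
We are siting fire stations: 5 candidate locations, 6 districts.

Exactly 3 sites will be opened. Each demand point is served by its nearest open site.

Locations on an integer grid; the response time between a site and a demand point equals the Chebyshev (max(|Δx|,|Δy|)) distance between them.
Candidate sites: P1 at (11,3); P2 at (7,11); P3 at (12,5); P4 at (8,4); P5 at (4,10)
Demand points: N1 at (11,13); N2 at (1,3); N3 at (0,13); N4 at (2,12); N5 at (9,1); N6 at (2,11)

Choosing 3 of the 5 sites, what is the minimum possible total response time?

21

Open {P1, P2, P5}.
  N1→P2 4, N2→P5 7, N3→P5 4, N4→P5 2, N5→P1 2, N6→P5 2  ⇒ total 21.
Compare {P2, P4, P5}: total 22.
Compare {P2, P3, P5}: total 23.
No size-3 selection does better; minimum is 21.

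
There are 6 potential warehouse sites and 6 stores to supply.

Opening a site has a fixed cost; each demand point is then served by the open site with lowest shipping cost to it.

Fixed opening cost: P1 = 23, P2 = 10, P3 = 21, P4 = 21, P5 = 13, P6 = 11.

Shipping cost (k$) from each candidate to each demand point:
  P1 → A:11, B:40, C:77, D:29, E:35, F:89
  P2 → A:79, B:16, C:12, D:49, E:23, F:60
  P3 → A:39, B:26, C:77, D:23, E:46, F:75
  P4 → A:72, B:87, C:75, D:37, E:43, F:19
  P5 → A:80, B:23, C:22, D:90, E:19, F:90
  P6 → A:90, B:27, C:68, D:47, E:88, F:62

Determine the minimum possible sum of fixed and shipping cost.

Open {P1, P2, P4}: assign each demand point to its cheapest open site.
  A→P1 11, B→P2 16, C→P2 12, D→P1 29, E→P2 23, F→P4 19
  shipping cost 110, fixed 54 → total 164.
Compare {P1, P2, P4, P5}: shipping cost 106 + fixed 67 = 173.
Compare {P1, P2, P4, P6}: shipping cost 110 + fixed 65 = 175.
Compare {P1, P2, P3, P4}: shipping cost 104 + fixed 75 = 179.
All other subsets cost ≥ 173. Minimum total cost: 164.

164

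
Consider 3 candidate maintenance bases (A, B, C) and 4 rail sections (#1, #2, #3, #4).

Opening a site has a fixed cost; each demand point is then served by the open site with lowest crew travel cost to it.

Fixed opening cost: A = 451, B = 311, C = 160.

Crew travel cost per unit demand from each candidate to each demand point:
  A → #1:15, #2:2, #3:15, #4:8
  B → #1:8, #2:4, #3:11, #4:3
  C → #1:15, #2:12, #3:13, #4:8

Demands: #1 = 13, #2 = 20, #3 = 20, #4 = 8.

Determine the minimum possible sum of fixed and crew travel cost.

739

Open {B}: assign each demand point to its cheapest open site.
  #1→B 13×8=104, #2→B 20×4=80, #3→B 20×11=220, #4→B 8×3=24
  crew travel cost 428, fixed 311 → total 739.
Compare {B, C}: crew travel cost 428 + fixed 471 = 899.
Compare {C}: crew travel cost 759 + fixed 160 = 919.
Compare {A}: crew travel cost 599 + fixed 451 = 1050.
All other subsets cost ≥ 899. Minimum total cost: 739.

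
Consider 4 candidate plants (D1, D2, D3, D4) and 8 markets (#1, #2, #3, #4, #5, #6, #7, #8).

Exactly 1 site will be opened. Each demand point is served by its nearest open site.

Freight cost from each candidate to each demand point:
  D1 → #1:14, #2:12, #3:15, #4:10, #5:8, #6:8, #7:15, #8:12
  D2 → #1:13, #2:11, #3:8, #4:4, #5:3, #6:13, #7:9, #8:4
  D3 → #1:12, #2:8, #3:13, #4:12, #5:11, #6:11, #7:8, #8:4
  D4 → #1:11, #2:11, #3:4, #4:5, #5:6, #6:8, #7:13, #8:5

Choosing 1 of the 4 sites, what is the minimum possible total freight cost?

63

Open {D4}.
  #1→D4 11, #2→D4 11, #3→D4 4, #4→D4 5, #5→D4 6, #6→D4 8, #7→D4 13, #8→D4 5  ⇒ total 63.
Compare {D2}: total 65.
Compare {D3}: total 79.
No size-1 selection does better; minimum is 63.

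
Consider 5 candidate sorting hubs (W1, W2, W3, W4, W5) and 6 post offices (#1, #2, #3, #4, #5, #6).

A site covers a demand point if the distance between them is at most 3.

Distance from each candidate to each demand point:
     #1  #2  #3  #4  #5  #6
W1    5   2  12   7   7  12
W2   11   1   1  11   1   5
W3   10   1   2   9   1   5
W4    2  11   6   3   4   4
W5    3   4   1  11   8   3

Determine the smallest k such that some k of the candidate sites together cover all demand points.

Coverage sets (demand points within 3 of each site):
  W1: {#2}
  W2: {#2, #3, #5}
  W3: {#2, #3, #5}
  W4: {#1, #4}
  W5: {#1, #3, #6}
No 2 sites suffice: every size-2 union leaves at least one demand point uncovered.
But {W2, W4, W5} covers everything, so the minimum is 3.

3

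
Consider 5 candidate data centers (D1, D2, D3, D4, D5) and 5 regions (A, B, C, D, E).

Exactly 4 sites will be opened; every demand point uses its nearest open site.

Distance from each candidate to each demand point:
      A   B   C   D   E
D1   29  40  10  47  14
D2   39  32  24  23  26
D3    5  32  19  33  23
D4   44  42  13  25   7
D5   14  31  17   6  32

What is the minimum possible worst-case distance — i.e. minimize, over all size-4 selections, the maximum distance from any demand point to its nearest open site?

31

Open {D1, D2, D3, D5}.
  Farthest demand point is B at distance 31 (to D5); all others are ≤ 31.
With {D1, D2, D4, D5} the worst case is 31.
With {D1, D3, D4, D5} the worst case is 31.
No size-4 selection achieves below 31.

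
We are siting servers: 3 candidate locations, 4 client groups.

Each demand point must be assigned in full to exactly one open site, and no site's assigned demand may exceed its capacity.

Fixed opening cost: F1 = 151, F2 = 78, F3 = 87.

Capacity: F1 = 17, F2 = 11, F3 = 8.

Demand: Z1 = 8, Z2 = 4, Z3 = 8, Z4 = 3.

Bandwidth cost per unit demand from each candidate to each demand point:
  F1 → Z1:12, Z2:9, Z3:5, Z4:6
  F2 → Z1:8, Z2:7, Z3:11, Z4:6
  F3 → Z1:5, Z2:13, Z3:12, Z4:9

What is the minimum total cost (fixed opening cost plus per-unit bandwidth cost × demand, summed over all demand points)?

372

Open {F1, F3}; cheapest assignment that respects the capacities:
  F1 (cap 17, load 15): Z2, Z3, Z4 — cost 4×9 + 8×5 + 3×6 = 94
  F3 (cap 8, load 8): Z1 — cost 8×5 = 40
  Shipping 134, fixed 238 → total 372.
  Any other capacity-feasible assignment to {F1, F3} ships for at least 134.
Compare {F1, F2}: its best feasible assignment gives total 387.
Compare {F1, F2, F3}: its best feasible assignment gives total 442.
Every other set of open sites that can feasibly serve all demand totals ≥ 387 even under its best assignment. Minimum: 372.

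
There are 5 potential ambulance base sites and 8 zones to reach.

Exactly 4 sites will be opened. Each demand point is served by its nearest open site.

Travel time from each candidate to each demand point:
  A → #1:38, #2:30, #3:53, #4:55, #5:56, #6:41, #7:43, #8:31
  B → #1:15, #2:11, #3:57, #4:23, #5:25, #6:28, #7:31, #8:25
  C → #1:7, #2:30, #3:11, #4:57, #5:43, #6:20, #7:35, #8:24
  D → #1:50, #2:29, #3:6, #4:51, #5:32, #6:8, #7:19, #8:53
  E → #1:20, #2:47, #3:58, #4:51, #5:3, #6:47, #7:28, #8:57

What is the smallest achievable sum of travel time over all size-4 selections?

Open {B, C, D, E}.
  #1→C 7, #2→B 11, #3→D 6, #4→B 23, #5→E 3, #6→D 8, #7→D 19, #8→C 24  ⇒ total 101.
Compare {A, B, D, E}: total 110.
Compare {A, B, C, D}: total 123.
No size-4 selection does better; minimum is 101.

101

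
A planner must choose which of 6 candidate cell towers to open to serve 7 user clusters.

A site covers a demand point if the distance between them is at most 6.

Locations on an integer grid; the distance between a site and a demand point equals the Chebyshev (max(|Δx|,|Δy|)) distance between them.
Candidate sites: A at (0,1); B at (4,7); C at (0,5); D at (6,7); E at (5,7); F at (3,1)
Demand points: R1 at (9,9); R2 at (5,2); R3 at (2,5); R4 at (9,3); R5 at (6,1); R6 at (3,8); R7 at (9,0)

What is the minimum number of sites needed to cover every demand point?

2

Coverage sets (demand points within 6 of each site):
  A: {R2, R3, R5}
  B: {R1, R2, R3, R4, R5, R6}
  C: {R2, R3, R5, R6}
  D: {R1, R2, R3, R4, R5, R6}
  E: {R1, R2, R3, R4, R5, R6}
  F: {R2, R3, R4, R5, R7}
No single site covers all 7 demand points.
But {B, F} covers everything, so the minimum is 2.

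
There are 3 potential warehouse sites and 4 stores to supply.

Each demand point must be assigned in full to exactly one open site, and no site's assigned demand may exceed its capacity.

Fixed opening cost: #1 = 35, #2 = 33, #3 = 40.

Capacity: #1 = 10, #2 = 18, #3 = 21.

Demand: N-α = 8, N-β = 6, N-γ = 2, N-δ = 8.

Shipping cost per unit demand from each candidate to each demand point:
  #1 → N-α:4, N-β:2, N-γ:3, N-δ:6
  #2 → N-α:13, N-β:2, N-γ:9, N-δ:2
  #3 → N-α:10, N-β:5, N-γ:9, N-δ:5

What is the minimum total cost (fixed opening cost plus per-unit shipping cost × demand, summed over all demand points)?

Open {#1, #2}; cheapest assignment that respects the capacities:
  #1 (cap 10, load 10): N-α, N-γ — cost 8×4 + 2×3 = 38
  #2 (cap 18, load 14): N-β, N-δ — cost 6×2 + 8×2 = 28
  Shipping 66, fixed 68 → total 134.
  Any other capacity-feasible assignment to {#1, #2} ships for at least 66.
Compare {#1, #2, #3}: its best feasible assignment gives total 174.
Compare {#1, #3}: its best feasible assignment gives total 183.
Every other set of open sites that can feasibly serve all demand totals ≥ 174 even under its best assignment. Minimum: 134.

134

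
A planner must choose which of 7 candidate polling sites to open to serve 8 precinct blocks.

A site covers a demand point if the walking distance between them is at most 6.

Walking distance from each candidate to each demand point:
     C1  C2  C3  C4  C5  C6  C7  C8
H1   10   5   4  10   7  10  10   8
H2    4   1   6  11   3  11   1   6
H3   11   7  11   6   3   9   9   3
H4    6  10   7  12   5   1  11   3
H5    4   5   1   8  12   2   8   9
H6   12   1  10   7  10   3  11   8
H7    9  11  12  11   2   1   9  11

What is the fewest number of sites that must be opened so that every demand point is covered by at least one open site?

3

Coverage sets (demand points within 6 of each site):
  H1: {C2, C3}
  H2: {C1, C2, C3, C5, C7, C8}
  H3: {C4, C5, C8}
  H4: {C1, C5, C6, C8}
  H5: {C1, C2, C3, C6}
  H6: {C2, C6}
  H7: {C5, C6}
No 2 sites suffice: every size-2 union leaves at least one demand point uncovered.
But {H2, H3, H4} covers everything, so the minimum is 3.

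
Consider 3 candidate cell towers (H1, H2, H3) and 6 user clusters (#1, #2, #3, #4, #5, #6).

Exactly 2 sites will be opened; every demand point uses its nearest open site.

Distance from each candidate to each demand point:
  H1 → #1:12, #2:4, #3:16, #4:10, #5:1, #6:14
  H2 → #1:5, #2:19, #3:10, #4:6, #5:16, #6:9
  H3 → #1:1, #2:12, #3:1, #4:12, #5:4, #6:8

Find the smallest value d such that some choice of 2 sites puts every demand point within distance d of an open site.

Open {H1, H2}.
  Farthest demand point is #3 at distance 10 (to H2); all others are ≤ 10.
With {H1, H3} the worst case is 10.
With {H2, H3} the worst case is 12.
No size-2 selection achieves below 10.

10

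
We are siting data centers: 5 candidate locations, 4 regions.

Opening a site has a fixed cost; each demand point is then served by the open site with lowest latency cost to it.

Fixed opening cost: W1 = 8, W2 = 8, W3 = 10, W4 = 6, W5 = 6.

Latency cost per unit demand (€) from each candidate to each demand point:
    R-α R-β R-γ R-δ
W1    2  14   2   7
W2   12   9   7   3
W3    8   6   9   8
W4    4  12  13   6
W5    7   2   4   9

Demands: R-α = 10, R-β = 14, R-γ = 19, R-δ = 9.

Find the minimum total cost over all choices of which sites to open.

135

Open {W1, W2, W5}: assign each demand point to its cheapest open site.
  R-α→W1 10×2=20, R-β→W5 14×2=28, R-γ→W1 19×2=38, R-δ→W2 9×3=27
  latency cost 113, fixed 22 → total 135.
Compare {W1, W2, W4, W5}: latency cost 113 + fixed 28 = 141.
Compare {W1, W2, W3, W5}: latency cost 113 + fixed 32 = 145.
Compare {W1, W2, W3, W4, W5}: latency cost 113 + fixed 38 = 151.
All other subsets cost ≥ 141. Minimum total cost: 135.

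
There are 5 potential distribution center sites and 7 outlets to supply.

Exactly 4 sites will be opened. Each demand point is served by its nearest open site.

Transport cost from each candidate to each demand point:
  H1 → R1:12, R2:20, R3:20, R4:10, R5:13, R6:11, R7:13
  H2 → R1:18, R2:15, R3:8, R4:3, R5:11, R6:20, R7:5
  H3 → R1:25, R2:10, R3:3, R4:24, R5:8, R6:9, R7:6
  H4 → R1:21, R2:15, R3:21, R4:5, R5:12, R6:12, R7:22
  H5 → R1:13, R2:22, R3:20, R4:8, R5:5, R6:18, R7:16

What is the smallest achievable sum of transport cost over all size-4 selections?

47

Open {H1, H2, H3, H5}.
  R1→H1 12, R2→H3 10, R3→H3 3, R4→H2 3, R5→H5 5, R6→H3 9, R7→H2 5  ⇒ total 47.
Compare {H2, H3, H4, H5}: total 48.
Compare {H1, H2, H3, H4}: total 50.
No size-4 selection does better; minimum is 47.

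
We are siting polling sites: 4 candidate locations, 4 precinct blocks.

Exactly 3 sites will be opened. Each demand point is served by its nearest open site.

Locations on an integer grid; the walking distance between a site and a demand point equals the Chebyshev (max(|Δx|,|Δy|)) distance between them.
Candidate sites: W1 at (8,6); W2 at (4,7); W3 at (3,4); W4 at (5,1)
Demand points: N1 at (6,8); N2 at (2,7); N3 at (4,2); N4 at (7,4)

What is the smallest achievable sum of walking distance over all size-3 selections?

7

Open {W1, W2, W4}.
  N1→W1 2, N2→W2 2, N3→W4 1, N4→W1 2  ⇒ total 7.
Compare {W1, W2, W3}: total 8.
Compare {W1, W3, W4}: total 8.
No size-3 selection does better; minimum is 7.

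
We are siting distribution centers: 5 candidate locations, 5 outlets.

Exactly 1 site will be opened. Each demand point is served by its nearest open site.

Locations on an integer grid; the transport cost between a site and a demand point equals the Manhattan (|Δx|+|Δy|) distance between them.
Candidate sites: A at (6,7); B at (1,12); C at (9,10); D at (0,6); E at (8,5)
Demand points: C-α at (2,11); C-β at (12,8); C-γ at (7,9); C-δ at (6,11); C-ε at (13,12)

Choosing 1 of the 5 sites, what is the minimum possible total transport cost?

Open {C}.
  C-α→C 8, C-β→C 5, C-γ→C 3, C-δ→C 4, C-ε→C 6  ⇒ total 26.
Compare {A}: total 34.
Compare {B}: total 44.
No size-1 selection does better; minimum is 26.

26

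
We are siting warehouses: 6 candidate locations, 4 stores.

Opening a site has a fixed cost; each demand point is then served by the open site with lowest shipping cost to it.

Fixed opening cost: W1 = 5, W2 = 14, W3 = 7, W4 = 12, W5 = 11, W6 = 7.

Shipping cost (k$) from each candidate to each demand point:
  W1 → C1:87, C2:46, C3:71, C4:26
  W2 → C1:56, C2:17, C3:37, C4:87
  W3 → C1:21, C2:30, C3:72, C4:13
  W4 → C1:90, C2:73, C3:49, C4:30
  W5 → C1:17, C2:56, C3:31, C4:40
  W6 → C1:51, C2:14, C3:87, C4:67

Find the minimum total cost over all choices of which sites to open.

Open {W3, W5, W6}: assign each demand point to its cheapest open site.
  C1→W5 17, C2→W6 14, C3→W5 31, C4→W3 13
  shipping cost 75, fixed 25 → total 100.
Compare {W1, W3, W5, W6}: shipping cost 75 + fixed 30 = 105.
Compare {W2, W3}: shipping cost 88 + fixed 21 = 109.
Compare {W3, W5}: shipping cost 91 + fixed 18 = 109.
All other subsets cost ≥ 105. Minimum total cost: 100.

100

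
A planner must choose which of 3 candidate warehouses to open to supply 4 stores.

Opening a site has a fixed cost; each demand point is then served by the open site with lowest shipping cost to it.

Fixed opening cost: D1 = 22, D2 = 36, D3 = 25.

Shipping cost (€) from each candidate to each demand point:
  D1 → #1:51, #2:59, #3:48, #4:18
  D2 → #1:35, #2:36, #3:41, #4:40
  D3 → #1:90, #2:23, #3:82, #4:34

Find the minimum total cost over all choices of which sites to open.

187

Open {D1, D3}: assign each demand point to its cheapest open site.
  #1→D1 51, #2→D3 23, #3→D1 48, #4→D1 18
  shipping cost 140, fixed 47 → total 187.
Compare {D2}: shipping cost 152 + fixed 36 = 188.
Compare {D1, D2}: shipping cost 130 + fixed 58 = 188.
Compare {D2, D3}: shipping cost 133 + fixed 61 = 194.
All other subsets cost ≥ 188. Minimum total cost: 187.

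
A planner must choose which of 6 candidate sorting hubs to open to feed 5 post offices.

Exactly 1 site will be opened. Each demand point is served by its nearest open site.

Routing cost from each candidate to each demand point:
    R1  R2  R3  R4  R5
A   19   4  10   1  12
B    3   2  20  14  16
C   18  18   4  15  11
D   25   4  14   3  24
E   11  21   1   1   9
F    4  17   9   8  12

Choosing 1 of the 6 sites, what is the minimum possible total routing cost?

Open {E}.
  R1→E 11, R2→E 21, R3→E 1, R4→E 1, R5→E 9  ⇒ total 43.
Compare {A}: total 46.
Compare {F}: total 50.
No size-1 selection does better; minimum is 43.

43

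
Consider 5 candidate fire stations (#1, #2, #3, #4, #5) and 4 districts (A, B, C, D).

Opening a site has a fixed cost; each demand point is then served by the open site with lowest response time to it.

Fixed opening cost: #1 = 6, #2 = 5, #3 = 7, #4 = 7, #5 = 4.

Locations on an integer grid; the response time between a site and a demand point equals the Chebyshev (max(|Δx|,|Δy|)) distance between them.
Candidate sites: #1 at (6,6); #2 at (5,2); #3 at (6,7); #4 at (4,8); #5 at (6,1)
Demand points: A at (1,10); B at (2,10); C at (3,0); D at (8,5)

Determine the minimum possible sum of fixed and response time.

22

Open {#2, #4}: assign each demand point to its cheapest open site.
  A→#4 3, B→#4 2, C→#2 2, D→#2 3
  response time 10, fixed 12 → total 22.
Compare {#1}: response time 17 + fixed 6 = 23.
Compare {#4, #5}: response time 12 + fixed 11 = 23.
Compare {#4}: response time 17 + fixed 7 = 24.
All other subsets cost ≥ 23. Minimum total cost: 22.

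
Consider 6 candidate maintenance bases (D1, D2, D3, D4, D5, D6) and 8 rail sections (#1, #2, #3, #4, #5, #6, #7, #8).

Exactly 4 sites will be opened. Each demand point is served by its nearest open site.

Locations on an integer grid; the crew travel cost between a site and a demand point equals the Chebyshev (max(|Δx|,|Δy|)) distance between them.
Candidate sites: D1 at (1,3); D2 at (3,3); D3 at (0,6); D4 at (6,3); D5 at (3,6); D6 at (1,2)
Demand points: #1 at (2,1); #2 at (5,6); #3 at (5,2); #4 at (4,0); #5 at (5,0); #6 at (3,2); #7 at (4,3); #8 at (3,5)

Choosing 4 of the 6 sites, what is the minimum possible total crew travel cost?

13

Open {D2, D4, D5, D6}.
  #1→D6 1, #2→D5 2, #3→D4 1, #4→D2 3, #5→D2 3, #6→D2 1, #7→D2 1, #8→D5 1  ⇒ total 13.
Compare {D1, D2, D4, D5}: total 14.
Compare {D1, D2, D5, D6}: total 14.
No size-4 selection does better; minimum is 13.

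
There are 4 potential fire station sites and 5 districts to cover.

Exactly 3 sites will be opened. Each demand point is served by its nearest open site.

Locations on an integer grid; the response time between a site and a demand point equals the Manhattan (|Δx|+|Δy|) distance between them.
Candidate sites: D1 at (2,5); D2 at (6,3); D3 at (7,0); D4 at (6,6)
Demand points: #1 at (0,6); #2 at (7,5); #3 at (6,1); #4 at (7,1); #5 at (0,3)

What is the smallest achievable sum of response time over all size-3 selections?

Open {D1, D3, D4}.
  #1→D1 3, #2→D4 2, #3→D3 2, #4→D3 1, #5→D1 4  ⇒ total 12.
Compare {D1, D2, D3}: total 13.
Compare {D1, D2, D4}: total 14.
No size-3 selection does better; minimum is 12.

12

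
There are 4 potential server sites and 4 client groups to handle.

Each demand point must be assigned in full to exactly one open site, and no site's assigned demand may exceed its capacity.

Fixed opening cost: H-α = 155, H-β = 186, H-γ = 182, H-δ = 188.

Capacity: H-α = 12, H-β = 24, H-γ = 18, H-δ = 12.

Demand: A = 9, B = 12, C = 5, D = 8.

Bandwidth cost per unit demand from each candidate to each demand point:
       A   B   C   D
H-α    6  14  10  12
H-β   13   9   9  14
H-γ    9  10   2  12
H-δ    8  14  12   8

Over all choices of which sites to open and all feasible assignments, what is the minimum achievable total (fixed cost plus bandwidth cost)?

679

Open {H-β, H-γ}; cheapest assignment that respects the capacities:
  H-β (cap 24, load 20): B, D — cost 12×9 + 8×14 = 220
  H-γ (cap 18, load 14): A, C — cost 9×9 + 5×2 = 91
  Shipping 311, fixed 368 → total 679.
  Any other capacity-feasible assignment to {H-β, H-γ} ships for at least 311.
Compare {H-α, H-γ, H-δ}: its best feasible assignment gives total 773.
Compare {H-α, H-β}: its best feasible assignment gives total 783.
Every other set of open sites that can feasibly serve all demand totals ≥ 773 even under its best assignment. Minimum: 679.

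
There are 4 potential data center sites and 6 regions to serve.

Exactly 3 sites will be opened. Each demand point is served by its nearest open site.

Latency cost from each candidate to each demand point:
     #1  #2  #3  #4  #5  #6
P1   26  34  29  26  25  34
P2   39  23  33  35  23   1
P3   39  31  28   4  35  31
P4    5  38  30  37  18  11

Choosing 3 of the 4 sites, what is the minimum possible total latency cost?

Open {P2, P3, P4}.
  #1→P4 5, #2→P2 23, #3→P3 28, #4→P3 4, #5→P4 18, #6→P2 1  ⇒ total 79.
Compare {P1, P3, P4}: total 97.
Compare {P1, P2, P4}: total 102.
No size-3 selection does better; minimum is 79.

79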